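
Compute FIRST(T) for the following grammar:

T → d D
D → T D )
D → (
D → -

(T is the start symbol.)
{ 'd' }

To compute FIRST(T), examine every production with T on the left-hand side, reading each right-hand side left to right until a non-nullable symbol is reached.

From T → d D:
  - d is a terminal: add 'd' and stop

Collecting: FIRST(T) = { 'd' }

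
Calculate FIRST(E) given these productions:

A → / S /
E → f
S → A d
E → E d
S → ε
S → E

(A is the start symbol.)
{ 'f' }

From E → f:
  - f is a terminal: add 'f' and stop
From E → E d:
  - E is the symbol being defined: contributes nothing new
    E is not nullable, so stop

Collecting: FIRST(E) = { 'f' }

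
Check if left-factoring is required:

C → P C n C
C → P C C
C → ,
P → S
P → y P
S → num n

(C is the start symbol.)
Left-factoring is needed when two productions for the same non-terminal
share a common prefix on the right-hand side.

Productions for C:
  C → P C n C
  C → P C C
  C → ,
Productions for P:
  P → S
  P → y P

Found common prefix 'P C' in productions for C

Answer: Yes, C has productions with common prefix 'P C'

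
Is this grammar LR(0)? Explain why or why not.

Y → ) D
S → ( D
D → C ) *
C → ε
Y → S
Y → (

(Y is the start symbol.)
No. Reduce-reduce conflict: [C → .] and [Y → ( .]

A grammar is LR(0) if no state in the canonical LR(0) collection has:
  - both a shift item (dot before a terminal) and a complete item (shift-reduce conflict), or
  - two or more complete items (reduce-reduce conflict; the accept item [Y' → Y .] counts as a complete item here).

Augment with Y' → Y and build the canonical LR(0) collection (I0 = CLOSURE({[Y' → . Y]}), then GOTO on every symbol after a dot until no new states appear). It has 10 states:
  I0: { [S → . ( D], [Y → . (], [Y → . ) D], [Y → . S], [Y' → . Y] }  — shift
  I1: { [C → .], [D → . C ) *], [S → ( . D], [Y → ( .] }  — 2 reduces
  I2: { [C → .], [D → . C ) *], [Y → ) . D] }  — reduce
  I3: { [Y → S .] }  — reduce
  I4: { [Y' → Y .] }  — accept
  I5: { [D → C . ) *] }  — shift
  I6: { [Y → ) D .] }  — reduce
  I7: { [D → C ) . *] }  — shift
  I8: { [D → C ) * .] }  — reduce
  I9: { [S → ( D .] }  — reduce

Conflict in state I1:
  Reduce-reduce conflict: [C → .] and [Y → ( .]
So the grammar is NOT LR(0).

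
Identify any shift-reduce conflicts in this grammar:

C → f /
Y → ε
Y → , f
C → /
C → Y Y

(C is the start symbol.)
Augment with C' → C and build the canonical LR(0) collection (I0 = CLOSURE({[C' → . C]}), then GOTO on every symbol after a dot until no new states appear). It has 9 states:
  I0: { [C → . /], [C → . Y Y], [C → . f /], [C' → . C], [Y → . , f], [Y → .] }  — shift, reduce
  I1: { [Y → , . f] }  — shift
  I2: { [C → / .] }  — reduce
  I3: { [C' → C .] }  — accept
  I4: { [C → Y . Y], [Y → . , f], [Y → .] }  — shift, reduce
  I5: { [C → f . /] }  — shift
  I6: { [C → f / .] }  — reduce
  I7: { [C → Y Y .] }  — reduce
  I8: { [Y → , f .] }  — reduce

I0 contains reduce item [Y → .] and shift items [C → . /], [C → . f /], [Y → . , f] — shift-reduce conflict.
I4 contains reduce item [Y → .] and shift item [Y → . , f] — shift-reduce conflict.

Answer: Yes — I0: [Y → .] vs [C → . /]; I4: [Y → .] vs [Y → . , f]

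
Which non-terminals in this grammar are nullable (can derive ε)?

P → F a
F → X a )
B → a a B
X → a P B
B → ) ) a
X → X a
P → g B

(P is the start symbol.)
None

A non-terminal is nullable if it can derive ε (the empty string): either it has an ε-production, or it has a production whose right-hand side consists entirely of nullable non-terminals.

There are no ε-productions, so no non-terminal can derive ε.
No non-terminals are nullable.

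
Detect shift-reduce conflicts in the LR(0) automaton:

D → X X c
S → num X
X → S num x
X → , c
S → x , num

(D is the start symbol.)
Augment with D' → D and build the canonical LR(0) collection (I0 = CLOSURE({[D' → . D]}), then GOTO on every symbol after a dot until no new states appear). It has 15 states:
  I0: { [D → . X X c], [D' → . D], [S → . num X], [S → . x , num], [X → . , c], [X → . S num x] }  — shift
  I1: { [X → , . c] }  — shift
  I2: { [D' → D .] }  — accept
  I3: { [X → S . num x] }  — shift
  I4: { [D → X . X c], [S → . num X], [S → . x , num], [X → . , c], [X → . S num x] }  — shift
  I5: { [S → . num X], [S → . x , num], [S → num . X], [X → . , c], [X → . S num x] }  — shift
  I6: { [S → x . , num] }  — shift
  I7: { [S → x , . num] }  — shift
  I8: { [S → x , num .] }  — reduce
  I9: { [S → num X .] }  — reduce
  I10: { [D → X X . c] }  — shift
  I11: { [D → X X c .] }  — reduce
  I12: { [X → S num . x] }  — shift
  I13: { [X → S num x .] }  — reduce
  I14: { [X → , c .] }  — reduce

No state contains both a complete item and a shift item.

Answer: No shift-reduce conflicts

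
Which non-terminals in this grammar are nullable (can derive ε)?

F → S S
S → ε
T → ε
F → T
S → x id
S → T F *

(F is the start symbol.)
ε-productions: S → ε, T → ε
So S, T are immediately nullable.
F → S S: every symbol on the right is nullable, so F is nullable too.
Every non-terminal is now nullable.
Nullable = { 'F', 'S', 'T' }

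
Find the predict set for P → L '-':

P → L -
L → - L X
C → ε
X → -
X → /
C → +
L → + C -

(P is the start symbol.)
{ '+', '-' }

PREDICT(P → L '-') = (FIRST(RHS) \ {ε}) ∪ (FOLLOW(P) if ε ∈ FIRST(RHS), i.e. RHS ⇒* ε)
FIRST(L) = { '+', '-' }
FIRST(L '-') = { '+', '-' }
ε ∉ FIRST(L '-'), so FOLLOW(P) is not added.
PREDICT(P → L '-') = { '+', '-' }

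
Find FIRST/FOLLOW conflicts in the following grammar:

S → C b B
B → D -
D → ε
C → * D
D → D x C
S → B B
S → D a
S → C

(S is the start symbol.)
Yes. D → D x C with FOLLOW(D) on { 'x' }

A FIRST/FOLLOW conflict occurs when a non-terminal N has a nullable alternative N → β (β ⇒* ε) and another alternative N → α with FIRST(α) ∩ FOLLOW(N) ≠ ∅: on such a lookahead the parser cannot decide between expanding α and letting N vanish via β.

Nullable non-terminals: D.
FIRST sets used below: FIRST(D) = { 'x', ε }

D: nullable alternative(s) D → ε; FOLLOW(D) = { $, '-', 'a', 'b', 'x' }
  D → ε: FIRST \ {ε} = { } — this is the only nullable alternative, skip
  D → D x C: FIRST \ {ε} = { 'x' } — overlaps FOLLOW(D) on { 'x' }: CONFLICT

B, C, S have no nullable alternative, so no FIRST/FOLLOW check is needed there.

So the grammar has 1 FIRST/FOLLOW conflict (marked CONFLICT above).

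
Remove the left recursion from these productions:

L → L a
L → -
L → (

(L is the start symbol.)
L is directly left-recursive. The standard transformation for
  A → A α₁ | ... | A α_m | β₁ | ... | β_n
is
  A  → β₁ A' | ... | β_n A'
  A' → α₁ A' | ... | α_m A' | ε

L → - becomes L → - L'
L → ( becomes L → ( L'
L → L a becomes L' → a L'
Add L' → ε

Resulting grammar:
L → - L'
L → ( L'
L' → a L'
L' → ε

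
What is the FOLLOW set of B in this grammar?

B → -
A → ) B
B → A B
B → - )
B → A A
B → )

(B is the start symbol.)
B is the start symbol, so $ ∈ FOLLOW(B).
In A → ) B: B is at the end, add FOLLOW(A)
In B → A B: B is at the end; this adds FOLLOW(B) to itself — nothing new

The FOLLOW sets referred to above (computed the same way, to a fixed point):
  FOLLOW(A) = { $, ')', '-' }

Taking the union: FOLLOW(B) = { $, ')', '-' }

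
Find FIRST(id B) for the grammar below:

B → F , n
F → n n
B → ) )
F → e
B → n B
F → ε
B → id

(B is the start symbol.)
To compute FIRST(id B), process the symbols left to right:
Symbol id is a terminal. Add 'id' and stop.
FIRST(id B) = { 'id' }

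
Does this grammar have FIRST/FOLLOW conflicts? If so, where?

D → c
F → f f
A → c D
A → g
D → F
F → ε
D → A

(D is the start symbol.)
No FIRST/FOLLOW conflicts.

A FIRST/FOLLOW conflict occurs when a non-terminal N has a nullable alternative N → β (β ⇒* ε) and another alternative N → α with FIRST(α) ∩ FOLLOW(N) ≠ ∅: on such a lookahead the parser cannot decide between expanding α and letting N vanish via β.

Nullable non-terminals: D, F.
FIRST sets used below: FIRST(F) = { 'f', ε }, FIRST(A) = { 'c', 'g' }

D: nullable alternative(s) D → F; FOLLOW(D) = { $ }
  D → c: FIRST \ {ε} = { 'c' } — disjoint from FOLLOW(D)
  D → F: FIRST \ {ε} = { 'f' } — this is the only nullable alternative, skip
  D → A: FIRST \ {ε} = { 'c', 'g' } — disjoint from FOLLOW(D)

F: nullable alternative(s) F → ε; FOLLOW(F) = { $ }
  F → f f: FIRST \ {ε} = { 'f' } — disjoint from FOLLOW(F)
  F → ε: FIRST \ {ε} = { } — this is the only nullable alternative, skip

A has no nullable alternative, so no FIRST/FOLLOW check is needed there.

No FIRST/FOLLOW conflicts found.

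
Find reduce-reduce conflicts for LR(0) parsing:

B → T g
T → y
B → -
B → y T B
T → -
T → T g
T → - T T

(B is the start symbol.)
Yes — I1: [B → - .] vs [T → - .]; I12: [B → T g .] vs [T → T g .]

A reduce-reduce conflict occurs when an LR(0) state has two complete items [A → α .] and [B → β .] — both call for a reduction, and with no lookahead the parser cannot choose between them.

Augment with B' → B and build the canonical LR(0) collection (I0 = CLOSURE({[B' → . B]}), then GOTO on every symbol after a dot until no new states appear). It has 13 states:
  I0: { [B → . -], [B → . T g], [B → . y T B], [B' → . B], [T → . - T T], [T → . -], [T → . T g], [T → . y] }  — shift
  I1: { [B → - .], [T → - . T T], [T → - .], [T → . - T T], [T → . -], [T → . T g], [T → . y] }  — shift, 2 reduces
  I2: { [B' → B .] }  — accept
  I3: { [B → T . g], [T → T . g] }  — shift
  I4: { [B → y . T B], [T → . - T T], [T → . -], [T → . T g], [T → . y], [T → y .] }  — shift, reduce
  I5: { [T → - . T T], [T → - .], [T → . - T T], [T → . -], [T → . T g], [T → . y] }  — shift, reduce
  I6: { [B → . -], [B → . T g], [B → . y T B], [B → y T . B], [T → . - T T], [T → . -], [T → . T g], [T → . y], [T → T . g] }  — shift
  I7: { [T → y .] }  — reduce
  I8: { [B → y T B .] }  — reduce
  I9: { [T → T g .] }  — reduce
  I10: { [T → - T . T], [T → . - T T], [T → . -], [T → . T g], [T → . y], [T → T . g] }  — shift
  I11: { [T → - T T .], [T → T . g] }  — shift, reduce
  I12: { [B → T g .], [T → T g .] }  — 2 reduces

I1 contains complete items [B → - .], [T → - .] — reduce-reduce conflict.
I12 contains complete items [B → T g .], [T → T g .] — reduce-reduce conflict.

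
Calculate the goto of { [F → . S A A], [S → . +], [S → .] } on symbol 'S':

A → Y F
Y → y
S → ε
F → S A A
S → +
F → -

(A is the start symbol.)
GOTO(I, 'S') = CLOSURE({ [A → αX.β] : [A → α.Xβ] ∈ I, X = 'S' })

Items with dot before 'S', with the dot advanced:
  [F → . S A A] → [F → S . A A]
Closure of the advanced items:
  [F → S . A A] has the dot before A: add [A → . Y F]
  [A → . Y F] has the dot before Y: add [Y → . y]

GOTO = { [A → . Y F], [F → S . A A], [Y → . y] }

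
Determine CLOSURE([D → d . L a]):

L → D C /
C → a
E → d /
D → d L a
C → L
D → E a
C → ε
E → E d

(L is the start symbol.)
{ [D → . E a], [D → . d L a], [D → d . L a], [E → . E d], [E → . d /], [L → . D C /] }

To compute CLOSURE, for each item [A → α.Bβ] where B is a non-terminal, add [B → .γ] for all productions B → γ; repeat for the newly added items until nothing changes.

Start with: [D → d . L a]
  [D → d . L a] has the dot before L: add [L → . D C /]
  [L → . D C /] has the dot before D: add [D → . d L a], [D → . E a]
  [D → . E a] has the dot before E: add [E → . d /], [E → . E d]
No further items can be added.

CLOSURE = { [D → . E a], [D → . d L a], [D → d . L a], [E → . E d], [E → . d /], [L → . D C /] }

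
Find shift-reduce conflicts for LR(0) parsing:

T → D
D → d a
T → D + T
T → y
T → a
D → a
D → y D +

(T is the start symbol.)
Augment with T' → T and build the canonical LR(0) collection (I0 = CLOSURE({[T' → . T]}), then GOTO on every symbol after a dot until no new states appear). It has 13 states:
  I0: { [D → . a], [D → . d a], [D → . y D +], [T → . D + T], [T → . D], [T → . a], [T → . y], [T' → . T] }  — shift
  I1: { [T → D . + T], [T → D .] }  — shift, reduce
  I2: { [T' → T .] }  — accept
  I3: { [D → a .], [T → a .] }  — 2 reduces
  I4: { [D → d . a] }  — shift
  I5: { [D → . a], [D → . d a], [D → . y D +], [D → y . D +], [T → y .] }  — shift, reduce
  I6: { [D → y D . +] }  — shift
  I7: { [D → a .] }  — reduce
  I8: { [D → . a], [D → . d a], [D → . y D +], [D → y . D +] }  — shift
  I9: { [D → y D + .] }  — reduce
  I10: { [D → d a .] }  — reduce
  I11: { [D → . a], [D → . d a], [D → . y D +], [T → . D + T], [T → . D], [T → . a], [T → . y], [T → D + . T] }  — shift
  I12: { [T → D + T .] }  — reduce

I1 contains reduce item [T → D .] and shift item [T → D . + T] — shift-reduce conflict.
I5 contains reduce item [T → y .] and shift items [D → . a], [D → . d a], [D → . y D +] — shift-reduce conflict.

Answer: Yes — I1: [T → D .] vs [T → D . + T]; I5: [T → y .] vs [D → . a]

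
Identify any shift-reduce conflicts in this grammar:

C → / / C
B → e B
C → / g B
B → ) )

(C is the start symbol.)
No shift-reduce conflicts

Augment with C' → C and build the canonical LR(0) collection (I0 = CLOSURE({[C' → . C]}), then GOTO on every symbol after a dot until no new states appear). It has 11 states:
  I0: { [C → . / / C], [C → . / g B], [C' → . C] }  — shift
  I1: { [C → / . / C], [C → / . g B] }  — shift
  I2: { [C' → C .] }  — accept
  I3: { [C → . / / C], [C → . / g B], [C → / / . C] }  — shift
  I4: { [B → . ) )], [B → . e B], [C → / g . B] }  — shift
  I5: { [B → ) . )] }  — shift
  I6: { [C → / g B .] }  — reduce
  I7: { [B → . ) )], [B → . e B], [B → e . B] }  — shift
  I8: { [B → e B .] }  — reduce
  I9: { [B → ) ) .] }  — reduce
  I10: { [C → / / C .] }  — reduce

No state contains both a complete item and a shift item.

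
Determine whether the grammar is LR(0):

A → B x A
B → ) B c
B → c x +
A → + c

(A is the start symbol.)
Yes, the grammar is LR(0)

A grammar is LR(0) if no state in the canonical LR(0) collection has:
  - both a shift item (dot before a terminal) and a complete item (shift-reduce conflict), or
  - two or more complete items (reduce-reduce conflict; the accept item [A' → A .] counts as a complete item here).

Augment with A' → A and build the canonical LR(0) collection (I0 = CLOSURE({[A' → . A]}), then GOTO on every symbol after a dot until no new states appear). It has 13 states:
  I0: { [A → . + c], [A → . B x A], [A' → . A], [B → . ) B c], [B → . c x +] }  — shift
  I1: { [B → ) . B c], [B → . ) B c], [B → . c x +] }  — shift
  I2: { [A → + . c] }  — shift
  I3: { [A' → A .] }  — accept
  I4: { [A → B . x A] }  — shift
  I5: { [B → c . x +] }  — shift
  I6: { [B → c x . +] }  — shift
  I7: { [B → c x + .] }  — reduce
  I8: { [A → . + c], [A → . B x A], [A → B x . A], [B → . ) B c], [B → . c x +] }  — shift
  I9: { [A → B x A .] }  — reduce
  I10: { [A → + c .] }  — reduce
  I11: { [B → ) B . c] }  — shift
  I12: { [B → ) B c .] }  — reduce

Every state is either a pure shift/goto state or contains exactly one complete item and nothing to shift — no conflicts. The grammar is LR(0).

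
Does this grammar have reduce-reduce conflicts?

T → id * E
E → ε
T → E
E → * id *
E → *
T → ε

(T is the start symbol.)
Augment with T' → T and build the canonical LR(0) collection (I0 = CLOSURE({[T' → . T]}), then GOTO on every symbol after a dot until no new states appear). It has 9 states:
  I0: { [E → . * id *], [E → . *], [E → .], [T → . E], [T → . id * E], [T → .], [T' → . T] }  — shift, 2 reduces
  I1: { [E → * . id *], [E → * .] }  — shift, reduce
  I2: { [T → E .] }  — reduce
  I3: { [T' → T .] }  — accept
  I4: { [T → id . * E] }  — shift
  I5: { [E → . * id *], [E → . *], [E → .], [T → id * . E] }  — shift, reduce
  I6: { [T → id * E .] }  — reduce
  I7: { [E → * id . *] }  — shift
  I8: { [E → * id * .] }  — reduce

I0 contains complete items [E → .], [T → .] — reduce-reduce conflict.

Answer: Yes — I0: [E → .] vs [T → .]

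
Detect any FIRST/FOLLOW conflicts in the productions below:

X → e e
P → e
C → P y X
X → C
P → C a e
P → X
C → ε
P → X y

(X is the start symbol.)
A FIRST/FOLLOW conflict occurs when a non-terminal N has a nullable alternative N → β (β ⇒* ε) and another alternative N → α with FIRST(α) ∩ FOLLOW(N) ≠ ∅: on such a lookahead the parser cannot decide between expanding α and letting N vanish via β.

Nullable non-terminals: C, P, X.
FIRST sets used below: FIRST(P) = { 'a', 'e', 'y', ε }, FIRST(C) = { 'a', 'e', 'y', ε }, FIRST(X) = { 'a', 'e', 'y', ε }

C: nullable alternative(s) C → ε; FOLLOW(C) = { $, 'a', 'y' }
  C → P y X: FIRST \ {ε} = { 'a', 'e', 'y' } — overlaps FOLLOW(C) on { 'a', 'y' }: CONFLICT
  C → ε: FIRST \ {ε} = { } — this is the only nullable alternative, skip

P: nullable alternative(s) P → X; FOLLOW(P) = { 'y' }
  P → e: FIRST \ {ε} = { 'e' } — disjoint from FOLLOW(P)
  P → C a e: FIRST \ {ε} = { 'a', 'e', 'y' } — overlaps FOLLOW(P) on { 'y' }: CONFLICT
  P → X: FIRST \ {ε} = { 'a', 'e', 'y' } — this is the only nullable alternative, skip
  P → X y: FIRST \ {ε} = { 'a', 'e', 'y' } — overlaps FOLLOW(P) on { 'y' }: CONFLICT

X: nullable alternative(s) X → C; FOLLOW(X) = { $, 'a', 'y' }
  X → e e: FIRST \ {ε} = { 'e' } — disjoint from FOLLOW(X)
  X → C: FIRST \ {ε} = { 'a', 'e', 'y' } — this is the only nullable alternative, skip

So the grammar has 3 FIRST/FOLLOW conflicts (marked CONFLICT above).

Answer: Yes. P → C a e with FOLLOW(P) on { 'y' }; P → X y with FOLLOW(P) on { 'y' }; C → P y X with FOLLOW(C) on { 'a', 'y' }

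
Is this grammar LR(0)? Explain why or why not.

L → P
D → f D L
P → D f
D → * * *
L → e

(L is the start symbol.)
Yes, the grammar is LR(0)

A grammar is LR(0) if no state in the canonical LR(0) collection has:
  - both a shift item (dot before a terminal) and a complete item (shift-reduce conflict), or
  - two or more complete items (reduce-reduce conflict; the accept item [L' → L .] counts as a complete item here).

Augment with L' → L and build the canonical LR(0) collection (I0 = CLOSURE({[L' → . L]}), then GOTO on every symbol after a dot until no new states appear). It has 12 states:
  I0: { [D → . * * *], [D → . f D L], [L → . P], [L → . e], [L' → . L], [P → . D f] }  — shift
  I1: { [D → * . * *] }  — shift
  I2: { [P → D . f] }  — shift
  I3: { [L' → L .] }  — accept
  I4: { [L → P .] }  — reduce
  I5: { [L → e .] }  — reduce
  I6: { [D → . * * *], [D → . f D L], [D → f . D L] }  — shift
  I7: { [D → . * * *], [D → . f D L], [D → f D . L], [L → . P], [L → . e], [P → . D f] }  — shift
  I8: { [D → f D L .] }  — reduce
  I9: { [P → D f .] }  — reduce
  I10: { [D → * * . *] }  — shift
  I11: { [D → * * * .] }  — reduce

Every state is either a pure shift/goto state or contains exactly one complete item and nothing to shift — no conflicts. The grammar is LR(0).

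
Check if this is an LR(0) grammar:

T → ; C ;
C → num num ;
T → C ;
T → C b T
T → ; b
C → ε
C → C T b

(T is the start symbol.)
Augment with T' → T and build the canonical LR(0) collection (I0 = CLOSURE({[T' → . T]}), then GOTO on every symbol after a dot until no new states appear). It has 15 states:
  I0: { [C → . C T b], [C → . num num ;], [C → .], [T → . ; C ;], [T → . ; b], [T → . C ;], [T → . C b T], [T' → . T] }  — shift, reduce
  I1: { [C → . C T b], [C → . num num ;], [C → .], [T → ; . C ;], [T → ; . b] }  — shift, reduce
  I2: { [C → . C T b], [C → . num num ;], [C → .], [C → C . T b], [T → . ; C ;], [T → . ; b], [T → . C ;], [T → . C b T], [T → C . ;], [T → C . b T] }  — shift, reduce
  I3: { [T' → T .] }  — accept
  I4: { [C → num . num ;] }  — shift
  I5: { [C → num num . ;] }  — shift
  I6: { [C → num num ; .] }  — reduce
  I7: { [C → . C T b], [C → . num num ;], [C → .], [T → ; . C ;], [T → ; . b], [T → C ; .] }  — shift, 2 reduces
  I8: { [C → C T . b] }  — shift
  I9: { [C → . C T b], [C → . num num ;], [C → .], [T → . ; C ;], [T → . ; b], [T → . C ;], [T → . C b T], [T → C b . T] }  — shift, reduce
  I10: { [T → C b T .] }  — reduce
  I11: { [C → C T b .] }  — reduce
  I12: { [C → . C T b], [C → . num num ;], [C → .], [C → C . T b], [T → . ; C ;], [T → . ; b], [T → . C ;], [T → . C b T], [T → ; C . ;] }  — shift, reduce
  I13: { [T → ; b .] }  — reduce
  I14: { [C → . C T b], [C → . num num ;], [C → .], [T → ; . C ;], [T → ; . b], [T → ; C ; .] }  — shift, 2 reduces

Conflict in state I0:
  Shift-reduce conflict between [C → .] and [C → . num num ;]
So the grammar is NOT LR(0).

Answer: No. Shift-reduce conflict between [C → .] and [C → . num num ;]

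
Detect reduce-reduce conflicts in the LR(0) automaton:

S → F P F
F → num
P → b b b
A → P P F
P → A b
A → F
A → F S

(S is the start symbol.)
Yes — I10: [A → F .] vs [S → F P F .]; I12: [A → F .] vs [A → P P F .]

A reduce-reduce conflict occurs when an LR(0) state has two complete items [A → α .] and [B → β .] — both call for a reduction, and with no lookahead the parser cannot choose between them.

Augment with S' → S and build the canonical LR(0) collection (I0 = CLOSURE({[S' → . S]}), then GOTO on every symbol after a dot until no new states appear). It has 15 states:
  I0: { [F → . num], [S → . F P F], [S' → . S] }  — shift
  I1: { [A → . F S], [A → . F], [A → . P P F], [F → . num], [P → . A b], [P → . b b b], [S → F . P F] }  — shift
  I2: { [S' → S .] }  — accept
  I3: { [F → num .] }  — reduce
  I4: { [P → A . b] }  — shift
  I5: { [A → F . S], [A → F .], [F → . num], [S → . F P F] }  — shift, reduce
  I6: { [A → . F S], [A → . F], [A → . P P F], [A → P . P F], [F → . num], [P → . A b], [P → . b b b], [S → F P . F] }  — shift
  I7: { [P → b . b b] }  — shift
  I8: { [P → b b . b] }  — shift
  I9: { [P → b b b .] }  — reduce
  I10: { [A → F . S], [A → F .], [F → . num], [S → . F P F], [S → F P F .] }  — shift, 2 reduces
  I11: { [A → . F S], [A → . F], [A → . P P F], [A → P . P F], [A → P P . F], [F → . num], [P → . A b], [P → . b b b] }  — shift
  I12: { [A → F . S], [A → F .], [A → P P F .], [F → . num], [S → . F P F] }  — shift, 2 reduces
  I13: { [A → F S .] }  — reduce
  I14: { [P → A b .] }  — reduce

I10 contains complete items [A → F .], [S → F P F .] — reduce-reduce conflict.
I12 contains complete items [A → F .], [A → P P F .] — reduce-reduce conflict.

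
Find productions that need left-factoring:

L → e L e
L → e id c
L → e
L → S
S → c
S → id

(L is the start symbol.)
Left-factoring is needed when two productions for the same non-terminal
share a common prefix on the right-hand side.

Productions for L:
  L → e L e
  L → e id c
  L → e
  L → S
Productions for S:
  S → c
  S → id

Found common prefix 'e' in productions for L

Answer: Yes, L has productions with common prefix 'e'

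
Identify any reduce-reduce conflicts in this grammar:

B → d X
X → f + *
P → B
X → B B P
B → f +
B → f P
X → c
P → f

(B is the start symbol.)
No reduce-reduce conflicts

A reduce-reduce conflict occurs when an LR(0) state has two complete items [A → α .] and [B → β .] — both call for a reduction, and with no lookahead the parser cannot choose between them.

Augment with B' → B and build the canonical LR(0) collection (I0 = CLOSURE({[B' → . B]}), then GOTO on every symbol after a dot until no new states appear). It has 16 states:
  I0: { [B → . d X], [B → . f +], [B → . f P], [B' → . B] }  — shift
  I1: { [B' → B .] }  — accept
  I2: { [B → . d X], [B → . f +], [B → . f P], [B → d . X], [X → . B B P], [X → . c], [X → . f + *] }  — shift
  I3: { [B → . d X], [B → . f +], [B → . f P], [B → f . +], [B → f . P], [P → . B], [P → . f] }  — shift
  I4: { [B → f + .] }  — reduce
  I5: { [P → B .] }  — reduce
  I6: { [B → f P .] }  — reduce
  I7: { [B → . d X], [B → . f +], [B → . f P], [B → f . +], [B → f . P], [P → . B], [P → . f], [P → f .] }  — shift, reduce
  I8: { [B → . d X], [B → . f +], [B → . f P], [X → B . B P] }  — shift
  I9: { [B → d X .] }  — reduce
  I10: { [X → c .] }  — reduce
  I11: { [B → . d X], [B → . f +], [B → . f P], [B → f . +], [B → f . P], [P → . B], [P → . f], [X → f . + *] }  — shift
  I12: { [B → f + .], [X → f + . *] }  — shift, reduce
  I13: { [X → f + * .] }  — reduce
  I14: { [B → . d X], [B → . f +], [B → . f P], [P → . B], [P → . f], [X → B B . P] }  — shift
  I15: { [X → B B P .] }  — reduce

No state contains more than one complete item.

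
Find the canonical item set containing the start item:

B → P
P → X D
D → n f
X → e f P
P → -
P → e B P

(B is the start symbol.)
{ [B → . P], [B' → . B], [P → . -], [P → . X D], [P → . e B P], [X → . e f P] }

First, augment the grammar with B' → B
I₀ = CLOSURE({ [B' → . B] }):
  [B' → . B] has the dot before B: add [B → . P]
  [B → . P] has the dot before P: add [P → . X D], [P → . -], [P → . e B P]
  [P → . X D] has the dot before X: add [X → . e f P]
No further items can be added.

I₀ = { [B → . P], [B' → . B], [P → . -], [P → . X D], [P → . e B P], [X → . e f P] }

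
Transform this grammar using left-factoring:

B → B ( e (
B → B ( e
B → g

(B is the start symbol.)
B → B ( e B'
B' → (
B' → ε
B → g

Left-factoring transforms A → αβ₁ | αβ₂ into A → αA' and A' → β₁ | β₂
(α is the longest common prefix among the alternatives). Repeat until
no nonterminal has two alternatives with a common prefix.

Round 1: B has alternatives sharing prefix 'B ( e'. Introduce B': B → B ( e B'
  Add: B' → (
  Add: B' → ε

No remaining common prefixes — done.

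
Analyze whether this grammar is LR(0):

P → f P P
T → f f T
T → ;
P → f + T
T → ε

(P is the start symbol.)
A grammar is LR(0) if no state in the canonical LR(0) collection has:
  - both a shift item (dot before a terminal) and a complete item (shift-reduce conflict), or
  - two or more complete items (reduce-reduce conflict; the accept item [P' → P .] counts as a complete item here).

Augment with P' → P and build the canonical LR(0) collection (I0 = CLOSURE({[P' → . P]}), then GOTO on every symbol after a dot until no new states appear). It has 11 states:
  I0: { [P → . f + T], [P → . f P P], [P' → . P] }  — shift
  I1: { [P' → P .] }  — accept
  I2: { [P → . f + T], [P → . f P P], [P → f . + T], [P → f . P P] }  — shift
  I3: { [P → f + . T], [T → . ;], [T → . f f T], [T → .] }  — shift, reduce
  I4: { [P → . f + T], [P → . f P P], [P → f P . P] }  — shift
  I5: { [P → f P P .] }  — reduce
  I6: { [T → ; .] }  — reduce
  I7: { [P → f + T .] }  — reduce
  I8: { [T → f . f T] }  — shift
  I9: { [T → . ;], [T → . f f T], [T → .], [T → f f . T] }  — shift, reduce
  I10: { [T → f f T .] }  — reduce

Conflict in state I3:
  Shift-reduce conflict between [T → .] and [T → . ;]
So the grammar is NOT LR(0).

Answer: No. Shift-reduce conflict between [T → .] and [T → . ;]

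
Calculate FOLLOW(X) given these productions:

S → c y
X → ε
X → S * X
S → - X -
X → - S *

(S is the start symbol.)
{ '-' }

In X → S * X: X is at the end; this adds FOLLOW(X) to itself — nothing new
In S → - X -: X is followed by '-', add FIRST('-') \ {ε} = { '-' }

Taking the union: FOLLOW(X) = { '-' }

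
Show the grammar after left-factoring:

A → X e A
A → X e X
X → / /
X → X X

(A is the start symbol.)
A → X e A'
A' → A
A' → X
X → / /
X → X X

Left-factoring transforms A → αβ₁ | αβ₂ into A → αA' and A' → β₁ | β₂
(α is the longest common prefix among the alternatives). Repeat until
no nonterminal has two alternatives with a common prefix.

Round 1: A has alternatives sharing prefix 'X e'. Introduce A': A → X e A'
  Add: A' → A
  Add: A' → X

No remaining common prefixes — done.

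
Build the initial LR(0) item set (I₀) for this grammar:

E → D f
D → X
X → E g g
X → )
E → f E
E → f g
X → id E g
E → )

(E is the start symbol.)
First, augment the grammar with E' → E
I₀ = CLOSURE({ [E' → . E] }):
  [E' → . E] has the dot before E: add [E → . D f], [E → . f E], [E → . f g], [E → . )]
  [E → . D f] has the dot before D: add [D → . X]
  [D → . X] has the dot before X: add [X → . E g g], [X → . )], [X → . id E g]
No further items can be added.

I₀ = { [D → . X], [E → . )], [E → . D f], [E → . f E], [E → . f g], [E' → . E], [X → . )], [X → . E g g], [X → . id E g] }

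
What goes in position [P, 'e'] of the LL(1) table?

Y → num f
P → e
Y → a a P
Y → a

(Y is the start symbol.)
To find M[P, 'e'], we find productions for P where 'e' is in the predict set (PREDICT(N → α) = (FIRST(α) \ {ε}) ∪ (FOLLOW(N) if α ⇒* ε)).

P → e: PREDICT = { 'e' }
  'e' is in predict set, so this production goes in M[P, 'e']

M[P, 'e'] = P → e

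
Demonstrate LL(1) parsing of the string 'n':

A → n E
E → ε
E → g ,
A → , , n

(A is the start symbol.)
LL(1) parsing maintains a stack (initially the start symbol over $) and the input. At each step: if the stack top is a terminal, match it against the current input token; if it is a non-terminal N, replace it with the RHS of M[N, lookahead] (the unique production whose predict set contains the lookahead).

Stack is shown with the top on the left.

Stack  Input  Action
--------------------
A $    n $    output A → n E
n E $  n $    match 'n'
E $    $      output E → ε
$      $      accept

The string is accepted.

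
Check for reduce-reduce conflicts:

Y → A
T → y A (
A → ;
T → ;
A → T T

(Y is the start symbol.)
Augment with Y' → Y and build the canonical LR(0) collection (I0 = CLOSURE({[Y' → . Y]}), then GOTO on every symbol after a dot until no new states appear). It has 10 states:
  I0: { [A → . ;], [A → . T T], [T → . ;], [T → . y A (], [Y → . A], [Y' → . Y] }  — shift
  I1: { [A → ; .], [T → ; .] }  — 2 reduces
  I2: { [Y → A .] }  — reduce
  I3: { [A → T . T], [T → . ;], [T → . y A (] }  — shift
  I4: { [Y' → Y .] }  — accept
  I5: { [A → . ;], [A → . T T], [T → . ;], [T → . y A (], [T → y . A (] }  — shift
  I6: { [T → y A . (] }  — shift
  I7: { [T → y A ( .] }  — reduce
  I8: { [T → ; .] }  — reduce
  I9: { [A → T T .] }  — reduce

I1 contains complete items [A → ; .], [T → ; .] — reduce-reduce conflict.

Answer: Yes — I1: [A → ; .] vs [T → ; .]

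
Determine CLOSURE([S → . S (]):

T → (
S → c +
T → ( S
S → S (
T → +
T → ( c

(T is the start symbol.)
To compute CLOSURE, for each item [A → α.Bβ] where B is a non-terminal, add [B → .γ] for all productions B → γ; repeat for the newly added items until nothing changes.

Start with: [S → . S (]
  [S → . S (] has the dot before S: add [S → . c +]
No further items can be added.

CLOSURE = { [S → . S (], [S → . c +] }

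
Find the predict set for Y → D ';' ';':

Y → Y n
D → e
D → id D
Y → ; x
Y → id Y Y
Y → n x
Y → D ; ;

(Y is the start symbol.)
PREDICT(Y → D ';' ';') = (FIRST(RHS) \ {ε}) ∪ (FOLLOW(Y) if ε ∈ FIRST(RHS), i.e. RHS ⇒* ε)
FIRST(D) = { 'e', 'id' }
FIRST(D ';' ';') = { 'e', 'id' }
ε ∉ FIRST(D ';' ';'), so FOLLOW(Y) is not added.
PREDICT(Y → D ';' ';') = { 'e', 'id' }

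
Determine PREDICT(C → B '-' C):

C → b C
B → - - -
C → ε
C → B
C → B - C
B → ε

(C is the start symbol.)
{ '-' }

PREDICT(C → B '-' C) = (FIRST(RHS) \ {ε}) ∪ (FOLLOW(C) if ε ∈ FIRST(RHS), i.e. RHS ⇒* ε)
FIRST(B) = { '-', ε }
FIRST(B '-' C) = { '-' }
ε ∉ FIRST(B '-' C), so FOLLOW(C) is not added.
PREDICT(C → B '-' C) = { '-' }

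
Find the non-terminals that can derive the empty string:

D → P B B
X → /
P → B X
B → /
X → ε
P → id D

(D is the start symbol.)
ε-productions: X → ε
So X is immediately nullable.
No further non-terminal can be added: every production for the remaining non-terminals contains a terminal or a non-nullable non-terminal.
Nullable = { 'X' }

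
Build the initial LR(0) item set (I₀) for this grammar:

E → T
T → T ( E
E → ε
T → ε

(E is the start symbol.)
First, augment the grammar with E' → E
I₀ = CLOSURE({ [E' → . E] }):
  [E' → . E] has the dot before E: add [E → . T], [E → .]
  [E → . T] has the dot before T: add [T → . T ( E], [T → .]
No further items can be added.

I₀ = { [E → . T], [E → .], [E' → . E], [T → . T ( E], [T → .] }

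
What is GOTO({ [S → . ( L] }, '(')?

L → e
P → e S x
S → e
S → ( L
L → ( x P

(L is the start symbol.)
GOTO(I, '(') = CLOSURE({ [A → αX.β] : [A → α.Xβ] ∈ I, X = '(' })

Items with dot before '(', with the dot advanced:
  [S → . ( L] → [S → ( . L]
Closure of the advanced items:
  [S → ( . L] has the dot before L: add [L → . e], [L → . ( x P]

GOTO = { [L → . ( x P], [L → . e], [S → ( . L] }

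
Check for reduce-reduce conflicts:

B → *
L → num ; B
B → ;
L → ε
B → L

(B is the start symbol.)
A reduce-reduce conflict occurs when an LR(0) state has two complete items [A → α .] and [B → β .] — both call for a reduction, and with no lookahead the parser cannot choose between them.

Augment with B' → B and build the canonical LR(0) collection (I0 = CLOSURE({[B' → . B]}), then GOTO on every symbol after a dot until no new states appear). It has 8 states:
  I0: { [B → . *], [B → . ;], [B → . L], [B' → . B], [L → . num ; B], [L → .] }  — shift, reduce
  I1: { [B → * .] }  — reduce
  I2: { [B → ; .] }  — reduce
  I3: { [B' → B .] }  — accept
  I4: { [B → L .] }  — reduce
  I5: { [L → num . ; B] }  — shift
  I6: { [B → . *], [B → . ;], [B → . L], [L → . num ; B], [L → .], [L → num ; . B] }  — shift, reduce
  I7: { [L → num ; B .] }  — reduce

No state contains more than one complete item.

Answer: No reduce-reduce conflicts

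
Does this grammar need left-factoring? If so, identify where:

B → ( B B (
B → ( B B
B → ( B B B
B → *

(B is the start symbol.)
Left-factoring is needed when two productions for the same non-terminal
share a common prefix on the right-hand side.

Productions for B:
  B → ( B B (
  B → ( B B
  B → ( B B B
  B → *

Found common prefix '( B B' in productions for B

Answer: Yes, B has productions with common prefix '( B B'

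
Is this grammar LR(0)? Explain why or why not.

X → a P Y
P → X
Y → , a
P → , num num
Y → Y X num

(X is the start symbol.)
Augment with X' → X and build the canonical LR(0) collection (I0 = CLOSURE({[X' → . X]}), then GOTO on every symbol after a dot until no new states appear). It has 13 states:
  I0: { [X → . a P Y], [X' → . X] }  — shift
  I1: { [X' → X .] }  — accept
  I2: { [P → . , num num], [P → . X], [X → . a P Y], [X → a . P Y] }  — shift
  I3: { [P → , . num num] }  — shift
  I4: { [X → a P . Y], [Y → . , a], [Y → . Y X num] }  — shift
  I5: { [P → X .] }  — reduce
  I6: { [Y → , . a] }  — shift
  I7: { [X → . a P Y], [X → a P Y .], [Y → Y . X num] }  — shift, reduce
  I8: { [Y → Y X . num] }  — shift
  I9: { [Y → Y X num .] }  — reduce
  I10: { [Y → , a .] }  — reduce
  I11: { [P → , num . num] }  — shift
  I12: { [P → , num num .] }  — reduce

Conflict in state I7:
  Shift-reduce conflict between [X → a P Y .] and [X → . a P Y]
So the grammar is NOT LR(0).

Answer: No. Shift-reduce conflict between [X → a P Y .] and [X → . a P Y]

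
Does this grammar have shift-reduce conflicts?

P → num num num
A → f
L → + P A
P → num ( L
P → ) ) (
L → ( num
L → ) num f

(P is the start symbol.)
A shift-reduce conflict occurs when an LR(0) state has both:
  - a complete (reduce) item [A → α .] (dot at the end), and
  - a shift item [B → β . c γ] (dot before a terminal).

Augment with P' → P and build the canonical LR(0) collection (I0 = CLOSURE({[P' → . P]}), then GOTO on every symbol after a dot until no new states appear). It has 19 states:
  I0: { [P → . ) ) (], [P → . num ( L], [P → . num num num], [P' → . P] }  — shift
  I1: { [P → ) . ) (] }  — shift
  I2: { [P' → P .] }  — accept
  I3: { [P → num . ( L], [P → num . num num] }  — shift
  I4: { [L → . ( num], [L → . ) num f], [L → . + P A], [P → num ( . L] }  — shift
  I5: { [P → num num . num] }  — shift
  I6: { [P → num num num .] }  — reduce
  I7: { [L → ( . num] }  — shift
  I8: { [L → ) . num f] }  — shift
  I9: { [L → + . P A], [P → . ) ) (], [P → . num ( L], [P → . num num num] }  — shift
  I10: { [P → num ( L .] }  — reduce
  I11: { [A → . f], [L → + P . A] }  — shift
  I12: { [L → + P A .] }  — reduce
  I13: { [A → f .] }  — reduce
  I14: { [L → ) num . f] }  — shift
  I15: { [L → ) num f .] }  — reduce
  I16: { [L → ( num .] }  — reduce
  I17: { [P → ) ) . (] }  — shift
  I18: { [P → ) ) ( .] }  — reduce

No state contains both a complete item and a shift item.

Answer: No shift-reduce conflicts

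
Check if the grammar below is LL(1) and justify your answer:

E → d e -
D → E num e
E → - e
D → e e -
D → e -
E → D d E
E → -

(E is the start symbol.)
A grammar is LL(1) if for each non-terminal N with multiple productions, the predict sets of those productions are pairwise disjoint, where PREDICT(N → α) = (FIRST(α) \ {ε}) ∪ (FOLLOW(N) if α ⇒* ε).

Relevant sets:
  FIRST(D) = { '-', 'd', 'e' }
  FIRST(E) = { '-', 'd', 'e' }

For E:
  PREDICT(E → d e '-') = { 'd' }
  PREDICT(E → '-' e) = { '-' }
  PREDICT(E → D d E) = { '-', 'd', 'e' }
  PREDICT(E → '-') = { '-' }
For D:
  PREDICT(D → E num e) = { '-', 'd', 'e' }
  PREDICT(D → e e '-') = { 'e' }
  PREDICT(D → e '-') = { 'e' }

Conflict found: Predict set conflict for E: { 'd' }
The grammar is NOT LL(1).

Answer: No. Predict set conflict for E: { 'd' }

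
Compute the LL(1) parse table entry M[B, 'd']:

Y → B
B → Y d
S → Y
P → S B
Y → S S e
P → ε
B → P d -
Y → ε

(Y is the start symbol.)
B → Y d, B → P d -

To find M[B, 'd'], we find productions for B where 'd' is in the predict set (PREDICT(N → α) = (FIRST(α) \ {ε}) ∪ (FOLLOW(N) if α ⇒* ε)).

Relevant sets:
  FIRST(Y) = { 'd', 'e', ε }
  FIRST(P) = { 'd', 'e', ε }

B → Y d: PREDICT = { 'd', 'e' }
  'd' is in predict set, so this production goes in M[B, 'd']
B → P d -: PREDICT = { 'd', 'e' }
  'd' is in predict set, so this production goes in M[B, 'd']

M[B, 'd'] = B → Y d, B → P d -  (a multiply-defined cell — the grammar is not LL(1))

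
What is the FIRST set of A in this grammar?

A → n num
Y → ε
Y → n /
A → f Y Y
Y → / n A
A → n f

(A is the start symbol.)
{ 'f', 'n' }

From A → n num:
  - n is a terminal: add 'n' and stop
From A → f Y Y:
  - f is a terminal: add 'f' and stop
From A → n f:
  - n is a terminal: add 'n' and stop

Collecting: FIRST(A) = { 'f', 'n' }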